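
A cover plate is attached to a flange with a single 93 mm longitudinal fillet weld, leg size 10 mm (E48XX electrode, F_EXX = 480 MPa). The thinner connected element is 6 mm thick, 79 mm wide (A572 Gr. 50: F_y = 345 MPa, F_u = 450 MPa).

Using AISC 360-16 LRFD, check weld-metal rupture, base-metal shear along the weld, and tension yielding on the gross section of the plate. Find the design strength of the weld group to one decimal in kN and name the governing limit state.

Weld metal: throat = 0.707×10 = 7.07 mm, L = 93 mm. φR_n = 0.75 × 0.6 × 480 × 7.07 × 93 = 142.0 kN.
Base metal shear (6 mm plate): yield φR_n = 1.0×0.6×345×6×93 = 115.5 kN; rupture φR_n = 0.75×0.6×450×6×93 = 113.0 kN; take 113.0 kN (rupture).
Tension yield (gross): A_g = 79×6 = 474 mm². φR_n = 0.90 × 345 × 474 = 147.2 kN.
Governing: min(142.0, 113.0, 147.2) = 113.0 kN → base-metal shear.

113.0 kN (base-metal shear governs)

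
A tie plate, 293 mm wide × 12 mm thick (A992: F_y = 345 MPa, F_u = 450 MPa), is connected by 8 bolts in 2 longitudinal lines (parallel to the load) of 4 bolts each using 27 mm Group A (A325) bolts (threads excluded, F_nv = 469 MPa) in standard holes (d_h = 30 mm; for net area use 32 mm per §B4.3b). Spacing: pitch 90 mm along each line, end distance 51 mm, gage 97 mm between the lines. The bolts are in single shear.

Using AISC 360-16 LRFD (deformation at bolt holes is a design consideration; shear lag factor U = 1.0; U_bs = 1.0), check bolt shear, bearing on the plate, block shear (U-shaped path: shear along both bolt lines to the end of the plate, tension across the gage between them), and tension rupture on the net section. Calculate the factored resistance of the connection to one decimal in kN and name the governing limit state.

927.5 kN (net-section rupture governs)

Bolt shear: A_b = π(27)²/4 = 572.56 mm². φR_n = 0.75 × 469 × 572.56 × 8 × 1 = 1611.2 kN.
Bearing (12 mm plate, F_u = 450 MPa): end bolts L_c = 51 − 30/2 = 36, R_n = min(1.2×36×12×450, 2.4×27×12×450) = 233.28 kN/bolt; interior L_c = 90 − 30 = 60, R_n = 349.92 kN/bolt. φR_n = 0.75 × (2×233.28 + 6×349.92) = 1924.6 kN.
Block shear: shear path 2×[51+3×90] = 2×321 mm, A_gv = 7704, A_nv = 2×(321 − 3.5×32)×12 = 5016 mm²; tension across gage: (97 − 1×32)×12 = 780 mm². R_n = min(0.6×450×5016, 0.6×345×7704) + 1.0×450×780 = min(1354.3, 1594.7) + 351 = 1705.3 kN. φR_n = 0.75 × 1705.3 = 1279.0 kN.
Tension rupture (net): A_n = (293 − 2×32)×12 = 2748 mm² (U = 1.0, A_e = A_n). φR_n = 0.75 × 450 × 2748 = 927.5 kN.
Governing: min(1611.2, 1924.6, 1279.0, 927.5) = 927.5 kN → net-section rupture.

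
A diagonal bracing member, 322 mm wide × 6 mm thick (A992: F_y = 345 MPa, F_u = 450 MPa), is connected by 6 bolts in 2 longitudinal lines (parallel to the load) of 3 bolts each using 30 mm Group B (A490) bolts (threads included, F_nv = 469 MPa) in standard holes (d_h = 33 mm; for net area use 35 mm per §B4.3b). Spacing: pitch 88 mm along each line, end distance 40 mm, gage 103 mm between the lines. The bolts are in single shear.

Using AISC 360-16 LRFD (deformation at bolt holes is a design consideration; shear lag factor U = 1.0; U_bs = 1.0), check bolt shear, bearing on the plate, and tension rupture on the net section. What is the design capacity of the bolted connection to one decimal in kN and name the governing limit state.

510.3 kN (net-section rupture governs)

Bolt shear: A_b = π(30)²/4 = 706.86 mm². φR_n = 0.75 × 469 × 706.86 × 6 × 1 = 1491.8 kN.
Bearing (6 mm plate, F_u = 450 MPa): end bolts L_c = 40 − 33/2 = 23.5, R_n = min(1.2×23.5×6×450, 2.4×30×6×450) = 76.14 kN/bolt; interior L_c = 88 − 33 = 55, R_n = 178.2 kN/bolt. φR_n = 0.75 × (2×76.14 + 4×178.2) = 648.8 kN.
Tension rupture (net): A_n = (322 − 2×35)×6 = 1512 mm² (U = 1.0, A_e = A_n). φR_n = 0.75 × 450 × 1512 = 510.3 kN.
Governing: min(1491.8, 648.8, 510.3) = 510.3 kN → net-section rupture.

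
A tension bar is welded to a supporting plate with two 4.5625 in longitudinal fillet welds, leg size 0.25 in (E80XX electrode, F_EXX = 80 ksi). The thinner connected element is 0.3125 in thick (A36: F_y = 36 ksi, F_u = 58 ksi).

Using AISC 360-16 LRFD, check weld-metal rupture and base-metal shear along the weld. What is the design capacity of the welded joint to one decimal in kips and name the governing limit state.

Weld metal: throat = 0.707×0.25 = 0.17675 in, L = 2×4.5625 = 9.125 in. φR_n = 0.75 × 0.6 × 80 × 0.17675 × 9.125 = 58.1 kips.
Base metal shear (0.3125 in plate): yield φR_n = 1.0×0.6×36×0.3125×9.125 = 61.6 kips; rupture φR_n = 0.75×0.6×58×0.3125×9.125 = 74.4 kips; take 61.6 kips (yield).
Governing: min(58.1, 61.6) = 58.1 kips → weld metal.

58.1 kips (weld metal governs)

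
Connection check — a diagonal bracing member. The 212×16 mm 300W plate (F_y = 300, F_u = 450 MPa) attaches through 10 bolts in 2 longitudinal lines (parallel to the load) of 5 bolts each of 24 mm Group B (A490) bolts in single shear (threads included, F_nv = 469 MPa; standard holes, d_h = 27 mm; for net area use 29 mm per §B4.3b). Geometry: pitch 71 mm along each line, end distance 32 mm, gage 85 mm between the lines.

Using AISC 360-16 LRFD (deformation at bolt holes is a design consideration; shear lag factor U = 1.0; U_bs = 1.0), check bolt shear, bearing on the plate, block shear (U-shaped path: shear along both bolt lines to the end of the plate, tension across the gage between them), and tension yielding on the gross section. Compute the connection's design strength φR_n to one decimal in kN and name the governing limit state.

Bolt shear: A_b = π(24)²/4 = 452.39 mm². φR_n = 0.75 × 469 × 452.39 × 10 × 1 = 1591.3 kN.
Bearing (16 mm plate, F_u = 450 MPa): end bolts L_c = 32 − 27/2 = 18.5, R_n = min(1.2×18.5×16×450, 2.4×24×16×450) = 159.84 kN/bolt; interior L_c = 71 − 27 = 44, R_n = 380.16 kN/bolt. φR_n = 0.75 × (2×159.84 + 8×380.16) = 2520.7 kN.
Block shear: shear path 2×[32+4×71] = 2×316 mm, A_gv = 10112, A_nv = 2×(316 − 4.5×29)×16 = 5936 mm²; tension across gage: (85 − 1×29)×16 = 896 mm². R_n = min(0.6×450×5936, 0.6×300×10112) + 1.0×450×896 = min(1602.7, 1820.2) + 403.2 = 2005.9 kN. φR_n = 0.75 × 2005.9 = 1504.4 kN.
Tension yield (gross): A_g = 212×16 = 3392 mm². φR_n = 0.90 × 300 × 3392 = 915.8 kN.
Governing: min(1591.3, 2520.7, 1504.4, 915.8) = 915.8 kN → gross-section yield.

915.8 kN (gross-section yield governs)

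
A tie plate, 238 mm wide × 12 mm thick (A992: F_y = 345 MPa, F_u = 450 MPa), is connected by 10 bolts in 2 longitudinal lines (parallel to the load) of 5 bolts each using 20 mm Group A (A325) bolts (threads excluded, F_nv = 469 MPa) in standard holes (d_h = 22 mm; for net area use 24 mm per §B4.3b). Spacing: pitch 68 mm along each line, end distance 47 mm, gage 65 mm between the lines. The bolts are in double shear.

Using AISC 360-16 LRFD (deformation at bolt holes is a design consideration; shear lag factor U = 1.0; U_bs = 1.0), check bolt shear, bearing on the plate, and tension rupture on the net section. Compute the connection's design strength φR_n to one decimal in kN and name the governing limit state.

769.5 kN (net-section rupture governs)

Bolt shear: A_b = π(20)²/4 = 314.16 mm². φR_n = 0.75 × 469 × 314.16 × 10 × 2 = 2210.1 kN.
Bearing (12 mm plate, F_u = 450 MPa): end bolts L_c = 47 − 22/2 = 36, R_n = min(1.2×36×12×450, 2.4×20×12×450) = 233.28 kN/bolt; interior L_c = 68 − 22 = 46, R_n = 259.2 kN/bolt. φR_n = 0.75 × (2×233.28 + 8×259.2) = 1905.1 kN.
Tension rupture (net): A_n = (238 − 2×24)×12 = 2280 mm² (U = 1.0, A_e = A_n). φR_n = 0.75 × 450 × 2280 = 769.5 kN.
Governing: min(2210.1, 1905.1, 769.5) = 769.5 kN → net-section rupture.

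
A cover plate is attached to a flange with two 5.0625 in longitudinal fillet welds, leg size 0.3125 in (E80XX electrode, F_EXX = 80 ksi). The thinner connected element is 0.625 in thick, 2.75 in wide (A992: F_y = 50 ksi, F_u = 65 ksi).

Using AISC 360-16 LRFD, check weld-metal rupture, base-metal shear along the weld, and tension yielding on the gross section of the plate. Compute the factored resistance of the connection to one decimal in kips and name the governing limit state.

77.3 kips (gross-section yield governs)

Weld metal: throat = 0.707×0.3125 = 0.22094 in, L = 2×5.0625 = 10.125 in. φR_n = 0.75 × 0.6 × 80 × 0.22094 × 10.125 = 80.5 kips.
Base metal shear (0.625 in plate): yield φR_n = 1.0×0.6×50×0.625×10.125 = 189.8 kips; rupture φR_n = 0.75×0.6×65×0.625×10.125 = 185.1 kips; take 185.1 kips (rupture).
Tension yield (gross): A_g = 2.75×0.625 = 1.7188 in². φR_n = 0.90 × 50 × 1.7188 = 77.3 kips.
Governing: min(80.5, 185.1, 77.3) = 77.3 kips → gross-section yield.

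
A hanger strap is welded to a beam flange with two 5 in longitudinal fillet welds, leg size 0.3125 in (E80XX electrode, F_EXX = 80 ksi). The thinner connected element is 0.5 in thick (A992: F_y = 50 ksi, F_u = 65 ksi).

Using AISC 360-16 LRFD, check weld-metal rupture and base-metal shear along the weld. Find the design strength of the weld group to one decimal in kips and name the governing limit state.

Weld metal: throat = 0.707×0.3125 = 0.22094 in, L = 2×5 = 10 in. φR_n = 0.75 × 0.6 × 80 × 0.22094 × 10 = 79.5 kips.
Base metal shear (0.5 in plate): yield φR_n = 1.0×0.6×50×0.5×10 = 150.0 kips; rupture φR_n = 0.75×0.6×65×0.5×10 = 146.3 kips; take 146.3 kips (rupture).
Governing: min(79.5, 146.3) = 79.5 kips → weld metal.

79.5 kips (weld metal governs)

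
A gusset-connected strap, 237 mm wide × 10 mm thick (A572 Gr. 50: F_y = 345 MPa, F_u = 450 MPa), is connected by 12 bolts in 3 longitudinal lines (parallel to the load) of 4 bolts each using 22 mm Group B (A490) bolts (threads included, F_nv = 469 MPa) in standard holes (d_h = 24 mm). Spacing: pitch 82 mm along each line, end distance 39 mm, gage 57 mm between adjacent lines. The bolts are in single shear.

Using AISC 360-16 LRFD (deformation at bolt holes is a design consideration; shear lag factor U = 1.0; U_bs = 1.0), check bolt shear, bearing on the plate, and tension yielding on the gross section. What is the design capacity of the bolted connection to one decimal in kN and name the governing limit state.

735.9 kN (gross-section yield governs)

Bolt shear: A_b = π(22)²/4 = 380.13 mm². φR_n = 0.75 × 469 × 380.13 × 12 × 1 = 1604.5 kN.
Bearing (10 mm plate, F_u = 450 MPa): end bolts L_c = 39 − 24/2 = 27, R_n = min(1.2×27×10×450, 2.4×22×10×450) = 145.8 kN/bolt; interior L_c = 82 − 24 = 58, R_n = 237.6 kN/bolt. φR_n = 0.75 × (3×145.8 + 9×237.6) = 1931.9 kN.
Tension yield (gross): A_g = 237×10 = 2370 mm². φR_n = 0.90 × 345 × 2370 = 735.9 kN.
Governing: min(1604.5, 1931.9, 735.9) = 735.9 kN → gross-section yield.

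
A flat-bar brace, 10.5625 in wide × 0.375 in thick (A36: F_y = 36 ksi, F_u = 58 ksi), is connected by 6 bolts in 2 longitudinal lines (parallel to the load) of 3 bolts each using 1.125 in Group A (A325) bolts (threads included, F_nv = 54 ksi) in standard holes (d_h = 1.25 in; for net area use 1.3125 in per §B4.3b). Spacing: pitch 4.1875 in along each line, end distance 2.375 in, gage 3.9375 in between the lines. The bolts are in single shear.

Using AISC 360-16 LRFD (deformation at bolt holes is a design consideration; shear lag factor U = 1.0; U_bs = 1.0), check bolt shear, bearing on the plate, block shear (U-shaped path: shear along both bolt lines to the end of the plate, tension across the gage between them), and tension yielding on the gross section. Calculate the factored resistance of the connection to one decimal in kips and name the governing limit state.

Bolt shear: A_b = π(1.125)²/4 = 0.99402 in². φR_n = 0.75 × 54 × 0.99402 × 6 × 1 = 241.5 kips.
Bearing (0.375 in plate, F_u = 58 ksi): end bolts L_c = 2.375 − 1.25/2 = 1.75, R_n = min(1.2×1.75×0.375×58, 2.4×1.125×0.375×58) = 45.675 kips/bolt; interior L_c = 4.1875 − 1.25 = 2.9375, R_n = 58.725 kips/bolt. φR_n = 0.75 × (2×45.675 + 4×58.725) = 244.7 kips.
Block shear: shear path 2×[2.375+2×4.1875] = 2×10.75 in, A_gv = 8.0625, A_nv = 2×(10.75 − 2.5×1.3125)×0.375 = 5.6016 in²; tension across gage: (3.9375 − 1×1.3125)×0.375 = 0.98438 in². R_n = min(0.6×58×5.6016, 0.6×36×8.0625) + 1.0×58×0.98438 = min(194.94, 174.15) + 57.094 = 231.24 kips. φR_n = 0.75 × 231.24 = 173.4 kips.
Tension yield (gross): A_g = 10.5625×0.375 = 3.9609 in². φR_n = 0.90 × 36 × 3.9609 = 128.3 kips.
Governing: min(241.5, 244.7, 173.4, 128.3) = 128.3 kips → gross-section yield.

128.3 kips (gross-section yield governs)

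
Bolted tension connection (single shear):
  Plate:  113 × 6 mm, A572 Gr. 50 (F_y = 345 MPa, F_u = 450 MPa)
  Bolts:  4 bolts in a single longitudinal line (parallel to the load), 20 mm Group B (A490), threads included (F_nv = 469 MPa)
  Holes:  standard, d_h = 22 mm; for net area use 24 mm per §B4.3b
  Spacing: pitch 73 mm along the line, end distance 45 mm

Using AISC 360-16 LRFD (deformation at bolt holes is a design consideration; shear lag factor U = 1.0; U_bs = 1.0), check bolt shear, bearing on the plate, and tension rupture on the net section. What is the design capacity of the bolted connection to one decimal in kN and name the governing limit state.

180.2 kN (net-section rupture governs)

Bolt shear: A_b = π(20)²/4 = 314.16 mm². φR_n = 0.75 × 469 × 314.16 × 4 × 1 = 442.0 kN.
Bearing (6 mm plate, F_u = 450 MPa): end bolts L_c = 45 − 22/2 = 34, R_n = min(1.2×34×6×450, 2.4×20×6×450) = 110.16 kN/bolt; interior L_c = 73 − 22 = 51, R_n = 129.6 kN/bolt. φR_n = 0.75 × (1×110.16 + 3×129.6) = 374.2 kN.
Tension rupture (net): A_n = (113 − 1×24)×6 = 534 mm² (U = 1.0, A_e = A_n). φR_n = 0.75 × 450 × 534 = 180.2 kN.
Governing: min(442.0, 374.2, 180.2) = 180.2 kN → net-section rupture.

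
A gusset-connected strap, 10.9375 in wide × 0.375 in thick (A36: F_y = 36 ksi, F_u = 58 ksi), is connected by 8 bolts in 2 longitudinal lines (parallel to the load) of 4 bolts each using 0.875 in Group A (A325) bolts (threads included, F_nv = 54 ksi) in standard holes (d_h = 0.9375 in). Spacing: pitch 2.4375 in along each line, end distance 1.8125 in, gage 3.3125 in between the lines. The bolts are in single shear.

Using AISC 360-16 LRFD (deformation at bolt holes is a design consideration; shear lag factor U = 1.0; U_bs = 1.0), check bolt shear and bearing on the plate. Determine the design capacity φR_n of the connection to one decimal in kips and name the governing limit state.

Bolt shear: A_b = π(0.875)²/4 = 0.60132 in². φR_n = 0.75 × 54 × 0.60132 × 8 × 1 = 194.8 kips.
Bearing (0.375 in plate, F_u = 58 ksi): end bolts L_c = 1.8125 − 0.9375/2 = 1.34375, R_n = min(1.2×1.34375×0.375×58, 2.4×0.875×0.375×58) = 35.072 kips/bolt; interior L_c = 2.4375 − 0.9375 = 1.5, R_n = 39.15 kips/bolt. φR_n = 0.75 × (2×35.072 + 6×39.15) = 228.8 kips.
Governing: min(194.8, 228.8) = 194.8 kips → bolt shear.

194.8 kips (bolt shear governs)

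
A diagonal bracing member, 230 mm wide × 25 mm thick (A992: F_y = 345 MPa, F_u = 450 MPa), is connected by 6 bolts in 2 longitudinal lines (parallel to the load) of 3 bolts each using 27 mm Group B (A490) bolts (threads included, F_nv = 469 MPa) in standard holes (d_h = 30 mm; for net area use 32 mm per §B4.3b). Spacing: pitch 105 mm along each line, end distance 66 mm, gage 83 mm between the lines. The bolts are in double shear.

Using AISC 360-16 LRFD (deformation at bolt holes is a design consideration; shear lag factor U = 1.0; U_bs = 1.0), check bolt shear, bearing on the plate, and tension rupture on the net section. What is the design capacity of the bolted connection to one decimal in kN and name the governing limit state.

Bolt shear: A_b = π(27)²/4 = 572.56 mm². φR_n = 0.75 × 469 × 572.56 × 6 × 2 = 2416.8 kN.
Bearing (25 mm plate, F_u = 450 MPa): end bolts L_c = 66 − 30/2 = 51, R_n = min(1.2×51×25×450, 2.4×27×25×450) = 688.5 kN/bolt; interior L_c = 105 − 30 = 75, R_n = 729 kN/bolt. φR_n = 0.75 × (2×688.5 + 4×729) = 3219.8 kN.
Tension rupture (net): A_n = (230 − 2×32)×25 = 4150 mm² (U = 1.0, A_e = A_n). φR_n = 0.75 × 450 × 4150 = 1400.6 kN.
Governing: min(2416.8, 3219.8, 1400.6) = 1400.6 kN → net-section rupture.

1400.6 kN (net-section rupture governs)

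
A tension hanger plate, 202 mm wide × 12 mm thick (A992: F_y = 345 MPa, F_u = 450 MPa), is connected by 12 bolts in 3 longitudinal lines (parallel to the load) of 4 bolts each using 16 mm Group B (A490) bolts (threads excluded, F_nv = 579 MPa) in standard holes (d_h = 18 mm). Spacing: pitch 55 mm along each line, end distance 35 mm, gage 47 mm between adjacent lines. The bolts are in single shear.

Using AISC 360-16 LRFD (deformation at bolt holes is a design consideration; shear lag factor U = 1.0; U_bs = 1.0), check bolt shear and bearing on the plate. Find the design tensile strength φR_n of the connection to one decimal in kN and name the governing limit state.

Bolt shear: A_b = π(16)²/4 = 201.06 mm². φR_n = 0.75 × 579 × 201.06 × 12 × 1 = 1047.7 kN.
Bearing (12 mm plate, F_u = 450 MPa): end bolts L_c = 35 − 18/2 = 26, R_n = min(1.2×26×12×450, 2.4×16×12×450) = 168.48 kN/bolt; interior L_c = 55 − 18 = 37, R_n = 207.36 kN/bolt. φR_n = 0.75 × (3×168.48 + 9×207.36) = 1778.8 kN.
Governing: min(1047.7, 1778.8) = 1047.7 kN → bolt shear.

1047.7 kN (bolt shear governs)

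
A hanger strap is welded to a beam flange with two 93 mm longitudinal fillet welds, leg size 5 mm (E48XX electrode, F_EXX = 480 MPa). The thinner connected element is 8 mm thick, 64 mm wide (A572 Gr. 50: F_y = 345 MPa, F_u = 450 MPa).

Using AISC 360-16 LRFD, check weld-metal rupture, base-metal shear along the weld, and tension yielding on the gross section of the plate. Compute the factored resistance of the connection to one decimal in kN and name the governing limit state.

Weld metal: throat = 0.707×5 = 3.535 mm, L = 2×93 = 186 mm. φR_n = 0.75 × 0.6 × 480 × 3.535 × 186 = 142.0 kN.
Base metal shear (8 mm plate): yield φR_n = 1.0×0.6×345×8×186 = 308.0 kN; rupture φR_n = 0.75×0.6×450×8×186 = 301.3 kN; take 301.3 kN (rupture).
Tension yield (gross): A_g = 64×8 = 512 mm². φR_n = 0.90 × 345 × 512 = 159.0 kN.
Governing: min(142.0, 301.3, 159.0) = 142.0 kN → weld metal.

142.0 kN (weld metal governs)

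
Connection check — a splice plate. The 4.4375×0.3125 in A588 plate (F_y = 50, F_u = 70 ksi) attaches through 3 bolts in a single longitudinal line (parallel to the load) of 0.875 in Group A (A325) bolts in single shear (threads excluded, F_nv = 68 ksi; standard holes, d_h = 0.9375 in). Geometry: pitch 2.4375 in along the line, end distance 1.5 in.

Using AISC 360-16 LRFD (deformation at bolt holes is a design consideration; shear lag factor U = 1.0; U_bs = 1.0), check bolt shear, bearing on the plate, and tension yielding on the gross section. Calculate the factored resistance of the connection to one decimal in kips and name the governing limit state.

Bolt shear: A_b = π(0.875)²/4 = 0.60132 in². φR_n = 0.75 × 68 × 0.60132 × 3 × 1 = 92.0 kips.
Bearing (0.3125 in plate, F_u = 70 ksi): end bolts L_c = 1.5 − 0.9375/2 = 1.03125, R_n = min(1.2×1.03125×0.3125×70, 2.4×0.875×0.3125×70) = 27.07 kips/bolt; interior L_c = 2.4375 − 0.9375 = 1.5, R_n = 39.375 kips/bolt. φR_n = 0.75 × (1×27.07 + 2×39.375) = 79.4 kips.
Tension yield (gross): A_g = 4.4375×0.3125 = 1.3867 in². φR_n = 0.90 × 50 × 1.3867 = 62.4 kips.
Governing: min(92.0, 79.4, 62.4) = 62.4 kips → gross-section yield.

62.4 kips (gross-section yield governs)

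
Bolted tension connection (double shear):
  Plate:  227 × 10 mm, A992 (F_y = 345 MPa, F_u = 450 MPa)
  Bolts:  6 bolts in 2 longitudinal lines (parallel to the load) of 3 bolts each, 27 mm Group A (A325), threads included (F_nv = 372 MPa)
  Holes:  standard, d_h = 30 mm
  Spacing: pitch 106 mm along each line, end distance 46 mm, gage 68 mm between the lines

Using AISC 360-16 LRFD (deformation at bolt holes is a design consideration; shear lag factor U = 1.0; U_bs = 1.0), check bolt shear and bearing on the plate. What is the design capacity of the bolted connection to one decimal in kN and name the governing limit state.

Bolt shear: A_b = π(27)²/4 = 572.56 mm². φR_n = 0.75 × 372 × 572.56 × 6 × 2 = 1916.9 kN.
Bearing (10 mm plate, F_u = 450 MPa): end bolts L_c = 46 − 30/2 = 31, R_n = min(1.2×31×10×450, 2.4×27×10×450) = 167.4 kN/bolt; interior L_c = 106 − 30 = 76, R_n = 291.6 kN/bolt. φR_n = 0.75 × (2×167.4 + 4×291.6) = 1125.9 kN.
Governing: min(1916.9, 1125.9) = 1125.9 kN → bearing.

1125.9 kN (bearing governs)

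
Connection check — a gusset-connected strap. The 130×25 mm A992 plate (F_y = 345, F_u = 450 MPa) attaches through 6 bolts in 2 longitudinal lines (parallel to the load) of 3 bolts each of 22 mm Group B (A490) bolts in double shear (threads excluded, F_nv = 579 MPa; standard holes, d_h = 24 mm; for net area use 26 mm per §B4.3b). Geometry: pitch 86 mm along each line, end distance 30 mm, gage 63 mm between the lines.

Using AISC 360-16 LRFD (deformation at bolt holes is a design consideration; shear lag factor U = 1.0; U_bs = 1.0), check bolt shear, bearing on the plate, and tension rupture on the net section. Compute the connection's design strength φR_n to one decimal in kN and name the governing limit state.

Bolt shear: A_b = π(22)²/4 = 380.13 mm². φR_n = 0.75 × 579 × 380.13 × 6 × 2 = 1980.9 kN.
Bearing (25 mm plate, F_u = 450 MPa): end bolts L_c = 30 − 24/2 = 18, R_n = min(1.2×18×25×450, 2.4×22×25×450) = 243 kN/bolt; interior L_c = 86 − 24 = 62, R_n = 594 kN/bolt. φR_n = 0.75 × (2×243 + 4×594) = 2146.5 kN.
Tension rupture (net): A_n = (130 − 2×26)×25 = 1950 mm² (U = 1.0, A_e = A_n). φR_n = 0.75 × 450 × 1950 = 658.1 kN.
Governing: min(1980.9, 2146.5, 658.1) = 658.1 kN → net-section rupture.

658.1 kN (net-section rupture governs)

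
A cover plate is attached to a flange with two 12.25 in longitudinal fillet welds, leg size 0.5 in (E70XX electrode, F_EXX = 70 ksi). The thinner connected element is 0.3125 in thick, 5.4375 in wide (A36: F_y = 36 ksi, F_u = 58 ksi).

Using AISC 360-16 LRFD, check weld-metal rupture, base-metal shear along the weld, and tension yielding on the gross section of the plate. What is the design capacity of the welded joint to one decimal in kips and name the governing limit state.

Weld metal: throat = 0.707×0.5 = 0.3535 in, L = 2×12.25 = 24.5 in. φR_n = 0.75 × 0.6 × 70 × 0.3535 × 24.5 = 272.8 kips.
Base metal shear (0.3125 in plate): yield φR_n = 1.0×0.6×36×0.3125×24.5 = 165.4 kips; rupture φR_n = 0.75×0.6×58×0.3125×24.5 = 199.8 kips; take 165.4 kips (yield).
Tension yield (gross): A_g = 5.4375×0.3125 = 1.6992 in². φR_n = 0.90 × 36 × 1.6992 = 55.1 kips.
Governing: min(272.8, 165.4, 55.1) = 55.1 kips → gross-section yield.

55.1 kips (gross-section yield governs)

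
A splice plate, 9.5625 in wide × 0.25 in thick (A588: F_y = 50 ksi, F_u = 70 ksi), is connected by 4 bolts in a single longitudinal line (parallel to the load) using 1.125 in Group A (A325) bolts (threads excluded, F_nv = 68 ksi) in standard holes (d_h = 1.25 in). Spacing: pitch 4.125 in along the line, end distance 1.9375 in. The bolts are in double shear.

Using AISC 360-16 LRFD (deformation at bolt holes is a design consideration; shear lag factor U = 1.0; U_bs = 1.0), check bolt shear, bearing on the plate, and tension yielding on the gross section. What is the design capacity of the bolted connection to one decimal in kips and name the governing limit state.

Bolt shear: A_b = π(1.125)²/4 = 0.99402 in². φR_n = 0.75 × 68 × 0.99402 × 4 × 2 = 405.6 kips.
Bearing (0.25 in plate, F_u = 70 ksi): end bolts L_c = 1.9375 − 1.25/2 = 1.3125, R_n = min(1.2×1.3125×0.25×70, 2.4×1.125×0.25×70) = 27.563 kips/bolt; interior L_c = 4.125 − 1.25 = 2.875, R_n = 47.25 kips/bolt. φR_n = 0.75 × (1×27.563 + 3×47.25) = 127.0 kips.
Tension yield (gross): A_g = 9.5625×0.25 = 2.3906 in². φR_n = 0.90 × 50 × 2.3906 = 107.6 kips.
Governing: min(405.6, 127.0, 107.6) = 107.6 kips → gross-section yield.

107.6 kips (gross-section yield governs)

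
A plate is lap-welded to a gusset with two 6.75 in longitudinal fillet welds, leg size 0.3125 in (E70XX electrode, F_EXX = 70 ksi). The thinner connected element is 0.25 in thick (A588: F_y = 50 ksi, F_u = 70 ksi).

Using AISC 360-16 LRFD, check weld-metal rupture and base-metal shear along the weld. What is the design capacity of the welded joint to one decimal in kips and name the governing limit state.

Weld metal: throat = 0.707×0.3125 = 0.22094 in, L = 2×6.75 = 13.5 in. φR_n = 0.75 × 0.6 × 70 × 0.22094 × 13.5 = 94.0 kips.
Base metal shear (0.25 in plate): yield φR_n = 1.0×0.6×50×0.25×13.5 = 101.3 kips; rupture φR_n = 0.75×0.6×70×0.25×13.5 = 106.3 kips; take 101.3 kips (yield).
Governing: min(94.0, 101.3) = 94.0 kips → weld metal.

94.0 kips (weld metal governs)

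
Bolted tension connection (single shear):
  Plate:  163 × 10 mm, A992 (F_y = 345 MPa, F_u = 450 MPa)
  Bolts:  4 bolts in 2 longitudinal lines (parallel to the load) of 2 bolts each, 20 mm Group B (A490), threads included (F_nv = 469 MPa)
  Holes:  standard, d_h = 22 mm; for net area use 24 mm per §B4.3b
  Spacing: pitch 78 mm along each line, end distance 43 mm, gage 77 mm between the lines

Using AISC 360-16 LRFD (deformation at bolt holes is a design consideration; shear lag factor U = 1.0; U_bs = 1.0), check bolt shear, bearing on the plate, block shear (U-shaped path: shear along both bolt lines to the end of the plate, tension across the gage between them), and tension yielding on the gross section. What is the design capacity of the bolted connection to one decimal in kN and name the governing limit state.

442.0 kN (bolt shear governs)

Bolt shear: A_b = π(20)²/4 = 314.16 mm². φR_n = 0.75 × 469 × 314.16 × 4 × 1 = 442.0 kN.
Bearing (10 mm plate, F_u = 450 MPa): end bolts L_c = 43 − 22/2 = 32, R_n = min(1.2×32×10×450, 2.4×20×10×450) = 172.8 kN/bolt; interior L_c = 78 − 22 = 56, R_n = 216 kN/bolt. φR_n = 0.75 × (2×172.8 + 2×216) = 583.2 kN.
Block shear: shear path 2×[43+1×78] = 2×121 mm, A_gv = 2420, A_nv = 2×(121 − 1.5×24)×10 = 1700 mm²; tension across gage: (77 − 1×24)×10 = 530 mm². R_n = min(0.6×450×1700, 0.6×345×2420) + 1.0×450×530 = min(459, 500.94) + 238.5 = 697.5 kN. φR_n = 0.75 × 697.5 = 523.1 kN.
Tension yield (gross): A_g = 163×10 = 1630 mm². φR_n = 0.90 × 345 × 1630 = 506.1 kN.
Governing: min(442.0, 583.2, 523.1, 506.1) = 442.0 kN → bolt shear.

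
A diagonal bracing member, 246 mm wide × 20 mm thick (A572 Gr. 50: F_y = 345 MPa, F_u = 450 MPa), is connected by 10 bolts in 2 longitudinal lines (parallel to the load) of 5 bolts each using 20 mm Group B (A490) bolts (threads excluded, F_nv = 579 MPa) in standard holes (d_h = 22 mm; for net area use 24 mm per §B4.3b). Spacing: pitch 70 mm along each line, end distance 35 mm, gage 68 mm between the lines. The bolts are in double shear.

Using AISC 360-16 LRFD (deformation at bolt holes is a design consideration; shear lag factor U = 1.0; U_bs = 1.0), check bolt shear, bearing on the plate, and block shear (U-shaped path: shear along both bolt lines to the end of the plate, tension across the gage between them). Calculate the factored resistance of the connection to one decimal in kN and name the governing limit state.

1973.7 kN (block shear governs)

Bolt shear: A_b = π(20)²/4 = 314.16 mm². φR_n = 0.75 × 579 × 314.16 × 10 × 2 = 2728.5 kN.
Bearing (20 mm plate, F_u = 450 MPa): end bolts L_c = 35 − 22/2 = 24, R_n = min(1.2×24×20×450, 2.4×20×20×450) = 259.2 kN/bolt; interior L_c = 70 − 22 = 48, R_n = 432 kN/bolt. φR_n = 0.75 × (2×259.2 + 8×432) = 2980.8 kN.
Block shear: shear path 2×[35+4×70] = 2×315 mm, A_gv = 12600, A_nv = 2×(315 − 4.5×24)×20 = 8280 mm²; tension across gage: (68 − 1×24)×20 = 880 mm². R_n = min(0.6×450×8280, 0.6×345×12600) + 1.0×450×880 = min(2235.6, 2608.2) + 396 = 2631.6 kN. φR_n = 0.75 × 2631.6 = 1973.7 kN.
Governing: min(2728.5, 2980.8, 1973.7) = 1973.7 kN → block shear.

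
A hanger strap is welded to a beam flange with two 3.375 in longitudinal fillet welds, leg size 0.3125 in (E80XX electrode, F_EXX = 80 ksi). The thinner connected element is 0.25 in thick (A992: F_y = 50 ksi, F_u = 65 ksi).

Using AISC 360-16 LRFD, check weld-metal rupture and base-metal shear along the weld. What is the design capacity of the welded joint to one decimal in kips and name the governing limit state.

49.4 kips (base-metal shear governs)

Weld metal: throat = 0.707×0.3125 = 0.22094 in, L = 2×3.375 = 6.75 in. φR_n = 0.75 × 0.6 × 80 × 0.22094 × 6.75 = 53.7 kips.
Base metal shear (0.25 in plate): yield φR_n = 1.0×0.6×50×0.25×6.75 = 50.6 kips; rupture φR_n = 0.75×0.6×65×0.25×6.75 = 49.4 kips; take 49.4 kips (rupture).
Governing: min(53.7, 49.4) = 49.4 kips → base-metal shear.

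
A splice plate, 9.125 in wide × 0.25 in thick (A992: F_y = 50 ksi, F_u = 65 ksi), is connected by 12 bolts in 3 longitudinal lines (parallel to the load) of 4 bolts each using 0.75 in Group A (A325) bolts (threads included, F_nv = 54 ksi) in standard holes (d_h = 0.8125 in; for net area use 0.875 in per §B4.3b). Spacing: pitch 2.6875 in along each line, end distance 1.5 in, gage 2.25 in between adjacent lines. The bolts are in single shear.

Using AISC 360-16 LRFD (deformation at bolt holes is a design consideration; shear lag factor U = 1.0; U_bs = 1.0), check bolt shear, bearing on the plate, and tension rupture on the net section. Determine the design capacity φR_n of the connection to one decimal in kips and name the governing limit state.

Bolt shear: A_b = π(0.75)²/4 = 0.44179 in². φR_n = 0.75 × 54 × 0.44179 × 12 × 1 = 214.7 kips.
Bearing (0.25 in plate, F_u = 65 ksi): end bolts L_c = 1.5 − 0.8125/2 = 1.09375, R_n = min(1.2×1.09375×0.25×65, 2.4×0.75×0.25×65) = 21.328 kips/bolt; interior L_c = 2.6875 − 0.8125 = 1.875, R_n = 29.25 kips/bolt. φR_n = 0.75 × (3×21.328 + 9×29.25) = 245.4 kips.
Tension rupture (net): A_n = (9.125 − 3×0.875)×0.25 = 1.625 in² (U = 1.0, A_e = A_n). φR_n = 0.75 × 65 × 1.625 = 79.2 kips.
Governing: min(214.7, 245.4, 79.2) = 79.2 kips → net-section rupture.

79.2 kips (net-section rupture governs)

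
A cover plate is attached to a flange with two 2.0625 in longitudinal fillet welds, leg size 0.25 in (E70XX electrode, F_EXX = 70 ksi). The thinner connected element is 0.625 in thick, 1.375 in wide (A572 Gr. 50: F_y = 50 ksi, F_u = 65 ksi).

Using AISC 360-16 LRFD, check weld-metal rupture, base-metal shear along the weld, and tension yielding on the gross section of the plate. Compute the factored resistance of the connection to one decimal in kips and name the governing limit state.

Weld metal: throat = 0.707×0.25 = 0.17675 in, L = 2×2.0625 = 4.125 in. φR_n = 0.75 × 0.6 × 70 × 0.17675 × 4.125 = 23.0 kips.
Base metal shear (0.625 in plate): yield φR_n = 1.0×0.6×50×0.625×4.125 = 77.3 kips; rupture φR_n = 0.75×0.6×65×0.625×4.125 = 75.4 kips; take 75.4 kips (rupture).
Tension yield (gross): A_g = 1.375×0.625 = 0.85938 in². φR_n = 0.90 × 50 × 0.85938 = 38.7 kips.
Governing: min(23.0, 75.4, 38.7) = 23.0 kips → weld metal.

23.0 kips (weld metal governs)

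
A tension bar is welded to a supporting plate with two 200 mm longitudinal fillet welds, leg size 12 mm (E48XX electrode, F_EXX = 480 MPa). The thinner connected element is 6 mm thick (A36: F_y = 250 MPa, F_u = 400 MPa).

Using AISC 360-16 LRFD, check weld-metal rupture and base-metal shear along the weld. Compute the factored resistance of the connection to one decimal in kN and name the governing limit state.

Weld metal: throat = 0.707×12 = 8.484 mm, L = 2×200 = 400 mm. φR_n = 0.75 × 0.6 × 480 × 8.484 × 400 = 733.0 kN.
Base metal shear (6 mm plate): yield φR_n = 1.0×0.6×250×6×400 = 360.0 kN; rupture φR_n = 0.75×0.6×400×6×400 = 432.0 kN; take 360.0 kN (yield).
Governing: min(733.0, 360.0) = 360.0 kN → base-metal shear.

360.0 kN (base-metal shear governs)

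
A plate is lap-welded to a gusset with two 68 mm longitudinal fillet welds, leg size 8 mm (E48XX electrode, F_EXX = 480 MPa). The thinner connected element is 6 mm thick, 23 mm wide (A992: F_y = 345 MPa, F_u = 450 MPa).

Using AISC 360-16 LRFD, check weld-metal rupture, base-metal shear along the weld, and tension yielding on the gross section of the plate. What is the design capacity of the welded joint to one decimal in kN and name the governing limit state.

Weld metal: throat = 0.707×8 = 5.656 mm, L = 2×68 = 136 mm. φR_n = 0.75 × 0.6 × 480 × 5.656 × 136 = 166.2 kN.
Base metal shear (6 mm plate): yield φR_n = 1.0×0.6×345×6×136 = 168.9 kN; rupture φR_n = 0.75×0.6×450×6×136 = 165.2 kN; take 165.2 kN (rupture).
Tension yield (gross): A_g = 23×6 = 138 mm². φR_n = 0.90 × 345 × 138 = 42.8 kN.
Governing: min(166.2, 165.2, 42.8) = 42.8 kN → gross-section yield.

42.8 kN (gross-section yield governs)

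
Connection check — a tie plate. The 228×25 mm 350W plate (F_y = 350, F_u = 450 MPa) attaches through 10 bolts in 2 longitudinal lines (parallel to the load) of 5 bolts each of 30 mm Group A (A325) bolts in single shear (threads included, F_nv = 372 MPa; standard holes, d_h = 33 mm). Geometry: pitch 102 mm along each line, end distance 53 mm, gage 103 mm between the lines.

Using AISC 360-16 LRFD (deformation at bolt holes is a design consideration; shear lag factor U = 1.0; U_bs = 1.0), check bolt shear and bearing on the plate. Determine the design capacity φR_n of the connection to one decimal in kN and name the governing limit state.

1972.1 kN (bolt shear governs)

Bolt shear: A_b = π(30)²/4 = 706.86 mm². φR_n = 0.75 × 372 × 706.86 × 10 × 1 = 1972.1 kN.
Bearing (25 mm plate, F_u = 450 MPa): end bolts L_c = 53 − 33/2 = 36.5, R_n = min(1.2×36.5×25×450, 2.4×30×25×450) = 492.75 kN/bolt; interior L_c = 102 − 33 = 69, R_n = 810 kN/bolt. φR_n = 0.75 × (2×492.75 + 8×810) = 5599.1 kN.
Governing: min(1972.1, 5599.1) = 1972.1 kN → bolt shear.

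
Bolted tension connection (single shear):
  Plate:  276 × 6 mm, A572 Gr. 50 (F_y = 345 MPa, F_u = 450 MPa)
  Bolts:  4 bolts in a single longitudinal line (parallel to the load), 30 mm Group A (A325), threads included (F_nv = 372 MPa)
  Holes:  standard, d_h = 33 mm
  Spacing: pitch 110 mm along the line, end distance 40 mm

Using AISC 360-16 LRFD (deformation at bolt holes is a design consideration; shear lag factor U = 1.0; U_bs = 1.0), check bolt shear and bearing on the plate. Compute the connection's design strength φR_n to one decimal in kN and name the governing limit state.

Bolt shear: A_b = π(30)²/4 = 706.86 mm². φR_n = 0.75 × 372 × 706.86 × 4 × 1 = 788.9 kN.
Bearing (6 mm plate, F_u = 450 MPa): end bolts L_c = 40 − 33/2 = 23.5, R_n = min(1.2×23.5×6×450, 2.4×30×6×450) = 76.14 kN/bolt; interior L_c = 110 − 33 = 77, R_n = 194.4 kN/bolt. φR_n = 0.75 × (1×76.14 + 3×194.4) = 494.5 kN.
Governing: min(788.9, 494.5) = 494.5 kN → bearing.

494.5 kN (bearing governs)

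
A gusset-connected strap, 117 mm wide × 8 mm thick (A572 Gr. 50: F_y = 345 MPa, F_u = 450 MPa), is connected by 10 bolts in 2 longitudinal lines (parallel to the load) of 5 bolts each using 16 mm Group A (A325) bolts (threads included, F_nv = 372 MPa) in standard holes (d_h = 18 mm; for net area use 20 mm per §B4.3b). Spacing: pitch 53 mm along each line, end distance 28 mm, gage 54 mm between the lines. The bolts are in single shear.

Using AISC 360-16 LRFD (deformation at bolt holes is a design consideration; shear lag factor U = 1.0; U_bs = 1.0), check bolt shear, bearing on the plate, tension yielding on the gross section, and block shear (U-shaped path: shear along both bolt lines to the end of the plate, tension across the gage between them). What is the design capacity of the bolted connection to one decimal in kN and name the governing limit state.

290.6 kN (gross-section yield governs)

Bolt shear: A_b = π(16)²/4 = 201.06 mm². φR_n = 0.75 × 372 × 201.06 × 10 × 1 = 561.0 kN.
Bearing (8 mm plate, F_u = 450 MPa): end bolts L_c = 28 − 18/2 = 19, R_n = min(1.2×19×8×450, 2.4×16×8×450) = 82.08 kN/bolt; interior L_c = 53 − 18 = 35, R_n = 138.24 kN/bolt. φR_n = 0.75 × (2×82.08 + 8×138.24) = 952.6 kN.
Tension yield (gross): A_g = 117×8 = 936 mm². φR_n = 0.90 × 345 × 936 = 290.6 kN.
Block shear: shear path 2×[28+4×53] = 2×240 mm, A_gv = 3840, A_nv = 2×(240 − 4.5×20)×8 = 2400 mm²; tension across gage: (54 − 1×20)×8 = 272 mm². R_n = min(0.6×450×2400, 0.6×345×3840) + 1.0×450×272 = min(648, 794.88) + 122.4 = 770.4 kN. φR_n = 0.75 × 770.4 = 577.8 kN.
Governing: min(561.0, 952.6, 290.6, 577.8) = 290.6 kN → gross-section yield.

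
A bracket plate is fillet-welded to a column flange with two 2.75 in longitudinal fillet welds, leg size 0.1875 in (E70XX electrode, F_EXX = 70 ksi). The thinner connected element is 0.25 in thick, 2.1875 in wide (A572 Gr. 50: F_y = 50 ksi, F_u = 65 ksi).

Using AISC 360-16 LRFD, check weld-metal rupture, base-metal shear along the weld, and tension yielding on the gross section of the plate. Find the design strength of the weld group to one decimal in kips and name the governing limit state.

Weld metal: throat = 0.707×0.1875 = 0.13256 in, L = 2×2.75 = 5.5 in. φR_n = 0.75 × 0.6 × 70 × 0.13256 × 5.5 = 23.0 kips.
Base metal shear (0.25 in plate): yield φR_n = 1.0×0.6×50×0.25×5.5 = 41.3 kips; rupture φR_n = 0.75×0.6×65×0.25×5.5 = 40.2 kips; take 40.2 kips (rupture).
Tension yield (gross): A_g = 2.1875×0.25 = 0.54688 in². φR_n = 0.90 × 50 × 0.54688 = 24.6 kips.
Governing: min(23.0, 40.2, 24.6) = 23.0 kips → weld metal.

23.0 kips (weld metal governs)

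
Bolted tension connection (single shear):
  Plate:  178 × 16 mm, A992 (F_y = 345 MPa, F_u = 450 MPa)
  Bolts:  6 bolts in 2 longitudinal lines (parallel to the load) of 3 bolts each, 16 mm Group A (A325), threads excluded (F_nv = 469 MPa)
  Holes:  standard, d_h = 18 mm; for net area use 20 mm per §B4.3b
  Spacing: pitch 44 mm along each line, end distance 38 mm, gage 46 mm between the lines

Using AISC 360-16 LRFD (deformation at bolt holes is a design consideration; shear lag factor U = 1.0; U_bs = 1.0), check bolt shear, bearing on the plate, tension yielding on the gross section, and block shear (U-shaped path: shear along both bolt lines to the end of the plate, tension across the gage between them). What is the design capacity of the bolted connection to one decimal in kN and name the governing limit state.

Bolt shear: A_b = π(16)²/4 = 201.06 mm². φR_n = 0.75 × 469 × 201.06 × 6 × 1 = 424.3 kN.
Bearing (16 mm plate, F_u = 450 MPa): end bolts L_c = 38 − 18/2 = 29, R_n = min(1.2×29×16×450, 2.4×16×16×450) = 250.56 kN/bolt; interior L_c = 44 − 18 = 26, R_n = 224.64 kN/bolt. φR_n = 0.75 × (2×250.56 + 4×224.64) = 1049.8 kN.
Tension yield (gross): A_g = 178×16 = 2848 mm². φR_n = 0.90 × 345 × 2848 = 884.3 kN.
Block shear: shear path 2×[38+2×44] = 2×126 mm, A_gv = 4032, A_nv = 2×(126 − 2.5×20)×16 = 2432 mm²; tension across gage: (46 − 1×20)×16 = 416 mm². R_n = min(0.6×450×2432, 0.6×345×4032) + 1.0×450×416 = min(656.64, 834.62) + 187.2 = 843.84 kN. φR_n = 0.75 × 843.84 = 632.9 kN.
Governing: min(424.3, 1049.8, 884.3, 632.9) = 424.3 kN → bolt shear.

424.3 kN (bolt shear governs)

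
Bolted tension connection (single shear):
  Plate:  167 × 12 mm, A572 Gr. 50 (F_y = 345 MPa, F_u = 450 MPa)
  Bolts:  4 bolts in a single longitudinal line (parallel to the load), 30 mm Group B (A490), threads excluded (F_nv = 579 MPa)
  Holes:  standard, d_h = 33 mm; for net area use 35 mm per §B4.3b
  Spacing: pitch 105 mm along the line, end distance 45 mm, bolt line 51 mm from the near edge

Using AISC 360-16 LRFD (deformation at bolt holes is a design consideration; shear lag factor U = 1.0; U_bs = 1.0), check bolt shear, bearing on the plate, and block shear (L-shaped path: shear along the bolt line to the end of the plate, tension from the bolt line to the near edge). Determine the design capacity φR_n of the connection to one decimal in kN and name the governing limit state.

712.8 kN (block shear governs)

Bolt shear: A_b = π(30)²/4 = 706.86 mm². φR_n = 0.75 × 579 × 706.86 × 4 × 1 = 1227.8 kN.
Bearing (12 mm plate, F_u = 450 MPa): end bolts L_c = 45 − 33/2 = 28.5, R_n = min(1.2×28.5×12×450, 2.4×30×12×450) = 184.68 kN/bolt; interior L_c = 105 − 33 = 72, R_n = 388.8 kN/bolt. φR_n = 0.75 × (1×184.68 + 3×388.8) = 1013.3 kN.
Block shear: shear path 1×[45+3×105] = 1×360 mm, A_gv = 4320, A_nv = 1×(360 − 3.5×35)×12 = 2850 mm²; tension to near edge: (51 − 0.5×35)×12 = 402 mm². R_n = min(0.6×450×2850, 0.6×345×4320) + 1.0×450×402 = min(769.5, 894.24) + 180.9 = 950.4 kN. φR_n = 0.75 × 950.4 = 712.8 kN.
Governing: min(1227.8, 1013.3, 712.8) = 712.8 kN → block shear.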